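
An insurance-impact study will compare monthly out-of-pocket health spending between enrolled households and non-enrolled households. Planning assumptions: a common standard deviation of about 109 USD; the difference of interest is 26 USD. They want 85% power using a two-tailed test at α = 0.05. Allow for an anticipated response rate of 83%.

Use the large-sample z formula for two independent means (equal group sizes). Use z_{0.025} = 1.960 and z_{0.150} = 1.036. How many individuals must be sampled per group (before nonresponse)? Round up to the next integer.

n = (z_{α/2} + z_β)² · (σ₁² + σ₂²) / δ²
  = (1.960 + 1.036)² · (2·109² = 23762) / 26²
  = 8.9760 · 23762 / 676
  = 315.51
Adjust for 83% response: 315.51 / 0.83 = 380.14.
Round up → n = 381 per group.

n = 381 per group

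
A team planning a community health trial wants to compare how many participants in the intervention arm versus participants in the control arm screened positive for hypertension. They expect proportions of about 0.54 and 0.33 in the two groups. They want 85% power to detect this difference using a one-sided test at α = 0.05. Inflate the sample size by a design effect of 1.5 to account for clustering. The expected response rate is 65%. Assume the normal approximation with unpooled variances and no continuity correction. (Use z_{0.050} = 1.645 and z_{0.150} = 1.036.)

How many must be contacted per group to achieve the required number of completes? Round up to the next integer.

n = (z_α + z_β)² · [p₁(1−p₁) + p₂(1−p₂)] / (p₁ − p₂)²
  = (1.645 + 1.036)² · (0.54·0.46 + 0.33·0.67) / (0.21)²
  = (2.681)² · (0.2484 + 0.2211) / 0.0441
  = 7.1878 · 0.4695 / 0.0441
  = 76.52
Design effect: 1.5 × 76.52 = 114.78.
Adjust for 65% response: 114.78 / 0.65 = 176.59.
Round up → n = 177 per group.

n = 177 per group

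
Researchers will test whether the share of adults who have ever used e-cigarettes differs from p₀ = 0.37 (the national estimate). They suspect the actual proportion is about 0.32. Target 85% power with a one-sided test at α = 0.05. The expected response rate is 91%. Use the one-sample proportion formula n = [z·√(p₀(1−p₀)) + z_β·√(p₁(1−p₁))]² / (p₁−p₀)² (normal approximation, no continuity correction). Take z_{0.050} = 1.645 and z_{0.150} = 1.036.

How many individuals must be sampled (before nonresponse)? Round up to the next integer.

n = 718

n = [z_α·√(p₀q₀) + z_β·√(p₁q₁)]² / (p₁ − p₀)²
  = [1.645·√(0.37·0.63) + 1.036·√(0.32·0.68)]² / (-0.05)²
  = [1.645·0.4828 + 1.036·0.4665]² / 0.0025
  = [1.2775]² / 0.0025
  = 652.78
Adjust for 91% response: 652.78 / 0.91 = 717.35.
Round up → n = 718.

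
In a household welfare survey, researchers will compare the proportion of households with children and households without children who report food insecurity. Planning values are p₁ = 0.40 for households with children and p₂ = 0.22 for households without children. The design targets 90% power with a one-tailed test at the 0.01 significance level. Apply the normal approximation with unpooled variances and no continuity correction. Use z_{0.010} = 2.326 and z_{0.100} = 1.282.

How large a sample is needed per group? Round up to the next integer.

n = 166 per group

n = (z_α + z_β)² · [p₁(1−p₁) + p₂(1−p₂)] / (p₁ − p₂)²
  = (2.326 + 1.282)² · (0.40·0.60 + 0.22·0.78) / (0.18)²
  = (3.608)² · (0.2400 + 0.1716) / 0.0324
  = 13.0177 · 0.4116 / 0.0324
  = 165.37
Round up → n = 166 per group.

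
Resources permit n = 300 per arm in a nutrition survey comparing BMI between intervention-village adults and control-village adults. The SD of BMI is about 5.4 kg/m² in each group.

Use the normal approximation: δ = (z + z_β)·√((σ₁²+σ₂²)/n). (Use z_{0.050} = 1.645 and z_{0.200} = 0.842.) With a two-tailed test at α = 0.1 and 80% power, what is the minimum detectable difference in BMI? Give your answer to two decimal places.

δ = (z_{α/2} + z_β) · √((σ₁²+σ₂²)/n)
  = (1.645 + 0.842) · √(58.32/300)
  = 2.487 · √0.1944
  = 2.487 · 0.4409
  = 1.0965

Minimum detectable difference ≈ 1.10 kg/m²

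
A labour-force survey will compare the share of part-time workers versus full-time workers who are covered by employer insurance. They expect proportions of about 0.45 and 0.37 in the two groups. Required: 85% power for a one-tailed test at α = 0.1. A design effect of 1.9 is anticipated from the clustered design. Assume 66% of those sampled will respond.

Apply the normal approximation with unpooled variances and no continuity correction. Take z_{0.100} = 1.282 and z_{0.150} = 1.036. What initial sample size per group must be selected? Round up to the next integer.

n = (z_α + z_β)² · [p₁(1−p₁) + p₂(1−p₂)] / (p₁ − p₂)²
  = (1.282 + 1.036)² · (0.45·0.55 + 0.37·0.63) / (0.08)²
  = (2.318)² · (0.2475 + 0.2331) / 0.0064
  = 5.3731 · 0.4806 / 0.0064
  = 403.49
Design effect: 1.9 × 403.49 = 766.63.
Adjust for 66% response: 766.63 / 0.66 = 1161.56.
Round up → n = 1162 per group.

n = 1162 per group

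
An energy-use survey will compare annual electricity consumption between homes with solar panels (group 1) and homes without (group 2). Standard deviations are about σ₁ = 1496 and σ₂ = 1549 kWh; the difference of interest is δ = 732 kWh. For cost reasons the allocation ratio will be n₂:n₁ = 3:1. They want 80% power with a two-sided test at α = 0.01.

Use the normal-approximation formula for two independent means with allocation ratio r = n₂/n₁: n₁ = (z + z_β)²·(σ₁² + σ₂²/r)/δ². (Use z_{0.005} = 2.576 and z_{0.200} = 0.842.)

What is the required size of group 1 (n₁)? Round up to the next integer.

n₁ = 67

n₁ = (z_{α/2} + z_β)² · (σ₁² + σ₂²/r) / δ²
   = (2.576 + 0.842)² · (1496² + 1549²/3) / 732²
   = 11.6827 · (2238016 + 799800.3) / 535824
   = 11.6827 · 3037816.3 / 535824
   = 66.23
Round up → n₁ = 67; n₂ = r·n₁ = 3 × 67 = 201.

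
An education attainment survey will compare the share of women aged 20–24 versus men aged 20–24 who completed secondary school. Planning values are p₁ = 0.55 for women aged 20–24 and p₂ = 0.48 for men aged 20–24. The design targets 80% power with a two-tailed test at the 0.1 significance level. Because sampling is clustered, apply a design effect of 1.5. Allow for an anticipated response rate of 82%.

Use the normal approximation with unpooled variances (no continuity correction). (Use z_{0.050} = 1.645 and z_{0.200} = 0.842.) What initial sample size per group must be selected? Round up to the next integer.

n = 1148 per group

n = (z_{α/2} + z_β)² · [p₁(1−p₁) + p₂(1−p₂)] / (p₁ − p₂)²
  = (1.645 + 0.842)² · (0.55·0.45 + 0.48·0.52) / (0.07)²
  = (2.487)² · (0.2475 + 0.2496) / 0.0049
  = 6.1852 · 0.4971 / 0.0049
  = 627.48
Design effect: 1.5 × 627.48 = 941.22.
Adjust for 82% response: 941.22 / 0.82 = 1147.83.
Round up → n = 1148 per group.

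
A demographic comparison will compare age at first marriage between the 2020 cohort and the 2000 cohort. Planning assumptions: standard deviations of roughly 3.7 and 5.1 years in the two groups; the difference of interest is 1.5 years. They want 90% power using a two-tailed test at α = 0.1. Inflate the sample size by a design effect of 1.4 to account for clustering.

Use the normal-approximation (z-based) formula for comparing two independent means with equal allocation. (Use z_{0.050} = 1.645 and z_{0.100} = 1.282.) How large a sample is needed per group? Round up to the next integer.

n = (z_{α/2} + z_β)² · (σ₁² + σ₂²) / δ²
  = (1.645 + 1.282)² · (3.7² + 5.1² = 39.7) / 1.5²
  = 8.5673 · 39.7 / 2.25
  = 151.17
Design effect: 1.4 × 151.17 = 211.63.
Round up → n = 212 per group.

n = 212 per group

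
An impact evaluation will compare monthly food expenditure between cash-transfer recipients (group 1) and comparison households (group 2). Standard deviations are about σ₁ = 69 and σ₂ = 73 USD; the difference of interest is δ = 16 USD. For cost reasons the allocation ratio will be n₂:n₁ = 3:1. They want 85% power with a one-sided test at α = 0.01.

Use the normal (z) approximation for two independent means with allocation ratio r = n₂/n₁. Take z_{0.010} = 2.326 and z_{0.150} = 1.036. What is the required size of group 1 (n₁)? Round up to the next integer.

n₁ = 289

n₁ = (z_α + z_β)² · (σ₁² + σ₂²/r) / δ²
   = (2.326 + 1.036)² · (69² + 73²/3) / 16²
   = 11.3030 · (4761 + 1776.3) / 256
   = 11.3030 · 6537.3 / 256
   = 288.64
Round up → n₁ = 289; n₂ = r·n₁ = 3 × 289 = 867.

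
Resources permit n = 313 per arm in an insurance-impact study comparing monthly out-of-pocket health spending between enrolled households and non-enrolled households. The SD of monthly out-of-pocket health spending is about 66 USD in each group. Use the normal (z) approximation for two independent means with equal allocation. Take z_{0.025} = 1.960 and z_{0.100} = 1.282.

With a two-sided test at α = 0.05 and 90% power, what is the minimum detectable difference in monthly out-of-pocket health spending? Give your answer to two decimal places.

Minimum detectable difference ≈ 17.10 USD

δ = (z_{α/2} + z_β) · √((σ₁²+σ₂²)/n)
  = (1.960 + 1.282) · √(8712/313)
  = 3.242 · √27.8339
  = 3.242 · 5.2758
  = 17.1041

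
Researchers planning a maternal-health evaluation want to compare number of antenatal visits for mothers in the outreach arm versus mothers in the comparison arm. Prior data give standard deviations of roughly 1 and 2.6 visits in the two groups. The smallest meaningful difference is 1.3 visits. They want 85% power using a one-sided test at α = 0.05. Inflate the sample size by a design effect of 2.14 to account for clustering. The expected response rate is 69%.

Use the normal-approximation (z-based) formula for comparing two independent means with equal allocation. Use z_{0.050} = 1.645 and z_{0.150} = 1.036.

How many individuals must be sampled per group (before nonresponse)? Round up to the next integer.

n = 103 per group

n = (z_α + z_β)² · (σ₁² + σ₂²) / δ²
  = (1.645 + 1.036)² · (1² + 2.6² = 7.76) / 1.3²
  = 7.1878 · 7.76 / 1.69
  = 33.00
Design effect: 2.14 × 33.00 = 70.63.
Adjust for 69% response: 70.63 / 0.69 = 102.36.
Round up → n = 103 per group.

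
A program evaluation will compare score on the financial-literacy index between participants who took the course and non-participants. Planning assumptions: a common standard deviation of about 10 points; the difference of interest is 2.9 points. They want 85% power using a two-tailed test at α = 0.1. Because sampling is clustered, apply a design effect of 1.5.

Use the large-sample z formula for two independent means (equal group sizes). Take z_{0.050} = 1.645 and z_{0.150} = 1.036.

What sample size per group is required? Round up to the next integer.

n = (z_{α/2} + z_β)² · (σ₁² + σ₂²) / δ²
  = (1.645 + 1.036)² · (2·10² = 200) / 2.9²
  = 7.1878 · 200 / 8.41
  = 170.93
Design effect: 1.5 × 170.93 = 256.40.
Round up → n = 257 per group.

n = 257 per group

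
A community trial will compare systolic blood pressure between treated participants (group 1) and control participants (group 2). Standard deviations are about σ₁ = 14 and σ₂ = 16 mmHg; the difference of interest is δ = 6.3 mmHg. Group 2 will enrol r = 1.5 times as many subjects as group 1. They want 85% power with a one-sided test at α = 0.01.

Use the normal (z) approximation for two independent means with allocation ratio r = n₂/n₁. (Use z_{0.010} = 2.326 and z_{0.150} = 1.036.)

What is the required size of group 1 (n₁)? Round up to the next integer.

n₁ = (z_α + z_β)² · (σ₁² + σ₂²/r) / δ²
   = (2.326 + 1.036)² · (14² + 16²/1.5) / 6.3²
   = 11.3030 · (196 + 170.6667) / 39.69
   = 11.3030 · 366.6667 / 39.69
   = 104.42
Round up → n₁ = 105; n₂ = r·n₁ = 1.5 × 105 = 158.

n₁ = 105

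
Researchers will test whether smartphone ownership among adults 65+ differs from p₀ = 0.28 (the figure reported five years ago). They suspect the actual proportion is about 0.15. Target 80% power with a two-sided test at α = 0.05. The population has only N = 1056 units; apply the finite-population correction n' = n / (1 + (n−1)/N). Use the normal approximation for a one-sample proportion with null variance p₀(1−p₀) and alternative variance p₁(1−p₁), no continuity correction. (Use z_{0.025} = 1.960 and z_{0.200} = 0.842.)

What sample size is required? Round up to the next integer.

n = 77

n = [z_{α/2}·√(p₀q₀) + z_β·√(p₁q₁)]² / (p₁ − p₀)²
  = [1.960·√(0.28·0.72) + 0.842·√(0.15·0.85)]² / (-0.13)²
  = [1.960·0.4490 + 0.842·0.3571]² / 0.0169
  = [1.1807]² / 0.0169
  = 82.49
Finite-population correction (N = 1056): 82.49 / (1 + (82.49 − 1)/1056) = 76.58.
Round up → n = 77.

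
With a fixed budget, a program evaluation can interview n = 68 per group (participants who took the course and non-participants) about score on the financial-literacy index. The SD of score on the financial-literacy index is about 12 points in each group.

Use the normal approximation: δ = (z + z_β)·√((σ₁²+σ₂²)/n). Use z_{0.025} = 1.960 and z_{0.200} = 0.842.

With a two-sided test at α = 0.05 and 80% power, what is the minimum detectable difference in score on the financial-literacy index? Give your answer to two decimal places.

Minimum detectable difference ≈ 5.77 points

δ = (z_{α/2} + z_β) · √((σ₁²+σ₂²)/n)
  = (1.960 + 0.842) · √(288/68)
  = 2.802 · √4.2353
  = 2.802 · 2.0580
  = 5.7665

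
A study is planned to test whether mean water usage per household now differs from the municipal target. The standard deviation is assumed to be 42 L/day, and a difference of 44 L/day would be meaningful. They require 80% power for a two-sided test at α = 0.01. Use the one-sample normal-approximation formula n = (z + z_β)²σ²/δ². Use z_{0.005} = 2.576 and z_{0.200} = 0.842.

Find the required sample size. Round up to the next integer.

n = (z_{α/2} + z_β)² · σ² / δ²
  = (2.576 + 0.842)² · 42² / 44²
  = 11.6827 · 1764 / 1936
  = 10.64
Round up → n = 11.

n = 11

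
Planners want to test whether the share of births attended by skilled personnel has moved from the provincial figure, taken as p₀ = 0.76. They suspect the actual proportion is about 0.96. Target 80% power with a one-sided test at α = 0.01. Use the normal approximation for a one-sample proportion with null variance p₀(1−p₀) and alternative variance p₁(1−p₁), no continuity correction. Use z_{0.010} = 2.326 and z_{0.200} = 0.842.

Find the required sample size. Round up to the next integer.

n = 34

n = [z_α·√(p₀q₀) + z_β·√(p₁q₁)]² / (p₁ − p₀)²
  = [2.326·√(0.76·0.24) + 0.842·√(0.96·0.04)]² / (0.20)²
  = [2.326·0.4271 + 0.842·0.1960]² / 0.0400
  = [1.1584]² / 0.0400
  = 33.55
Round up → n = 34.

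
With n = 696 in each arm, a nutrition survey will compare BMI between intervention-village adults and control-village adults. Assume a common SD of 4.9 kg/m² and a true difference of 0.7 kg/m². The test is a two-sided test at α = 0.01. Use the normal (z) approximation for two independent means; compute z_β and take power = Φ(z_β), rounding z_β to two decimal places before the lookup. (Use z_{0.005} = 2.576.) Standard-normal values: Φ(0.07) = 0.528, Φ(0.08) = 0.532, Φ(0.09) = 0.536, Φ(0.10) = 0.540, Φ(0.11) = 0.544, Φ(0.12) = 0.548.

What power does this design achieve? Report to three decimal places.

Power ≈ 0.536

z_β = δ·√(n/(σ₁²+σ₂²)) − z_{α/2}
    = 0.7 · √(696/48.02) − 2.576
    = 0.7 · 3.80709 − 2.576
    = 2.6650 − 2.576 = 0.0890 → 0.09
Power = Φ(0.09) = 0.536.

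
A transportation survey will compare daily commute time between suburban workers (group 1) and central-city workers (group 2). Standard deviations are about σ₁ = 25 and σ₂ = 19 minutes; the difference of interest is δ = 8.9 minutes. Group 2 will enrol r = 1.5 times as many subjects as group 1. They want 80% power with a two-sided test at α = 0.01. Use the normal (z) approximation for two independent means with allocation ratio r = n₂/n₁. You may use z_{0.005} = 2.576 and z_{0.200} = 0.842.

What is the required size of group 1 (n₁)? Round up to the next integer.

n₁ = (z_{α/2} + z_β)² · (σ₁² + σ₂²/r) / δ²
   = (2.576 + 0.842)² · (25² + 19²/1.5) / 8.9²
   = 11.6827 · (625 + 240.6667) / 79.21
   = 11.6827 · 865.6667 / 79.21
   = 127.68
Round up → n₁ = 128; n₂ = r·n₁ = 1.5 × 128 = 192.

n₁ = 128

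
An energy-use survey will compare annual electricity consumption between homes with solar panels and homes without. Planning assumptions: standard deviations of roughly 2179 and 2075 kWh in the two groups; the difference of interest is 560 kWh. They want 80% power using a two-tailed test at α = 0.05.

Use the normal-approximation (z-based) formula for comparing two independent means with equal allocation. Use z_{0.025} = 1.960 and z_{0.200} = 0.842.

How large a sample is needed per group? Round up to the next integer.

n = 227 per group

n = (z_{α/2} + z_β)² · (σ₁² + σ₂²) / δ²
  = (1.960 + 0.842)² · (2179² + 2075² = 9053666) / 560²
  = 7.8512 · 9053666 / 313600
  = 226.67
Round up → n = 227 per group.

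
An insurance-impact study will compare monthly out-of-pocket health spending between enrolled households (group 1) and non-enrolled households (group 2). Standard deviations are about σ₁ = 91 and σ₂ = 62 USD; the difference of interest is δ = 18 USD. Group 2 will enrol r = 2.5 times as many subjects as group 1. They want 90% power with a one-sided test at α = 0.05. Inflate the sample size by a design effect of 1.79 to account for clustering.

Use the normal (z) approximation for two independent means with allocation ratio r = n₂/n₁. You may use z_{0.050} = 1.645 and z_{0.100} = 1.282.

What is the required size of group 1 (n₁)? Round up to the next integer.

n₁ = 465

n₁ = (z_α + z_β)² · (σ₁² + σ₂²/r) / δ²
   = (1.645 + 1.282)² · (91² + 62²/2.5) / 18²
   = 8.5673 · (8281 + 1537.6) / 324
   = 8.5673 · 9818.6 / 324
   = 259.63
Design effect: 1.79 × 259.63 = 464.73.
Round up → n₁ = 465; n₂ = r·n₁ = 2.5 × 465 = 1163.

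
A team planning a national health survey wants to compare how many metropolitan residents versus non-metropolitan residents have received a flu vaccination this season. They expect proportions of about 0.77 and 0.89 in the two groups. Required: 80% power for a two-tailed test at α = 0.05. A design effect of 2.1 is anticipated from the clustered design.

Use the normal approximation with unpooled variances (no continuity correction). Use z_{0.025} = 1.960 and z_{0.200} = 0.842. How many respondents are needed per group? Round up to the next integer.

n = 315 per group

n = (z_{α/2} + z_β)² · [p₁(1−p₁) + p₂(1−p₂)] / (p₁ − p₂)²
  = (1.960 + 0.842)² · (0.77·0.23 + 0.89·0.11) / (-0.12)²
  = (2.802)² · (0.1771 + 0.0979) / 0.0144
  = 7.8512 · 0.2750 / 0.0144
  = 149.94
Design effect: 2.1 × 149.94 = 314.87.
Round up → n = 315 per group.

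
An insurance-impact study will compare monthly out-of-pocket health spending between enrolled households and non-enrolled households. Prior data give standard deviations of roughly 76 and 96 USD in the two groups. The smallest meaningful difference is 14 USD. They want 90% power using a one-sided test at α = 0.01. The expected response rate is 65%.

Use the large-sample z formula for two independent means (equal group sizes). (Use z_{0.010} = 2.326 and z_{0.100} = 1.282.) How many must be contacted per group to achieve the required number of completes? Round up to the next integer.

n = (z_α + z_β)² · (σ₁² + σ₂²) / δ²
  = (2.326 + 1.282)² · (76² + 96² = 14992) / 14²
  = 13.0177 · 14992 / 196
  = 995.72
Adjust for 65% response: 995.72 / 0.65 = 1531.87.
Round up → n = 1532 per group.

n = 1532 per group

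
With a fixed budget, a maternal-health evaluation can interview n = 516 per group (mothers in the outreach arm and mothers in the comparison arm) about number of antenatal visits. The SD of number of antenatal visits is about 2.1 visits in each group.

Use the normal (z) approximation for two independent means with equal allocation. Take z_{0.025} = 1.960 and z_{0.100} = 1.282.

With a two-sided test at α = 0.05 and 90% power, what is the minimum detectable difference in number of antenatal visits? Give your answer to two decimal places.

Minimum detectable difference ≈ 0.42 visits

δ = (z_{α/2} + z_β) · √((σ₁²+σ₂²)/n)
  = (1.960 + 1.282) · √(8.82/516)
  = 3.242 · √0.01709
  = 3.242 · 0.1307
  = 0.4239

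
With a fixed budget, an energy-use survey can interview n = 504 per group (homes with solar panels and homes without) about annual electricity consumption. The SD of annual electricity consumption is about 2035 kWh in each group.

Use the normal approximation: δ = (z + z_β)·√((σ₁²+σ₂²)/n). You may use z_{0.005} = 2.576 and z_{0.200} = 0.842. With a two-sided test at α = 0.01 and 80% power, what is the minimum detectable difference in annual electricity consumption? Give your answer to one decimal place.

Minimum detectable difference ≈ 438.2 kWh

δ = (z_{α/2} + z_β) · √((σ₁²+σ₂²)/n)
  = (2.576 + 0.842) · √(8282450/504)
  = 3.418 · √16433.4
  = 3.418 · 128.1930
  = 438.1635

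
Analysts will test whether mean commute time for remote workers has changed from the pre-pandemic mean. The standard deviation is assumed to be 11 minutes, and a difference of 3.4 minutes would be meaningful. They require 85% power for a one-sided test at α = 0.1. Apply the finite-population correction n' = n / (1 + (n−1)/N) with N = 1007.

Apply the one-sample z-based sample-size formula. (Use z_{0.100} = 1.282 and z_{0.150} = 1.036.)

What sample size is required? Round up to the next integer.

n = (z_α + z_β)² · σ² / δ²
  = (1.282 + 1.036)² · 11² / 3.4²
  = 5.3731 · 121 / 11.56
  = 56.24
Finite-population correction (N = 1007): 56.24 / (1 + (56.24 − 1)/1007) = 53.32.
Round up → n = 54.

n = 54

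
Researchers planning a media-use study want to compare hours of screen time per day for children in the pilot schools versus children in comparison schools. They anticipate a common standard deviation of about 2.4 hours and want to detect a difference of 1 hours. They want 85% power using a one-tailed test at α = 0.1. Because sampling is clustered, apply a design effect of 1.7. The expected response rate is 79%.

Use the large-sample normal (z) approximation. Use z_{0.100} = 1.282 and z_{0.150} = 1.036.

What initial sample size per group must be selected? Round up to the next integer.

n = (z_α + z_β)² · (σ₁² + σ₂²) / δ²
  = (1.282 + 1.036)² · (2·2.4² = 11.52) / 1²
  = 5.3731 · 11.52 / 1
  = 61.90
Design effect: 1.7 × 61.90 = 105.23.
Adjust for 79% response: 105.23 / 0.79 = 133.20.
Round up → n = 134 per group.

n = 134 per group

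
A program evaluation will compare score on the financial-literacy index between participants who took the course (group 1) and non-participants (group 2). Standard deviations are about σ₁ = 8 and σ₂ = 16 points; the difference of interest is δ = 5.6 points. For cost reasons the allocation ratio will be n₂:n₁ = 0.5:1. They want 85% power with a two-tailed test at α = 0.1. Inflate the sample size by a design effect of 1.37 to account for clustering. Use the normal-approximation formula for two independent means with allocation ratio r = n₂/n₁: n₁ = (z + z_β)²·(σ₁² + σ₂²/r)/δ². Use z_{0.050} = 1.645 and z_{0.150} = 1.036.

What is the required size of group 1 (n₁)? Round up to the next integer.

n₁ = (z_{α/2} + z_β)² · (σ₁² + σ₂²/r) / δ²
   = (1.645 + 1.036)² · (8² + 16²/0.5) / 5.6²
   = 7.1878 · (64 + 512) / 31.36
   = 7.1878 · 576 / 31.36
   = 132.02
Design effect: 1.37 × 132.02 = 180.87.
Round up → n₁ = 181; n₂ = r·n₁ = 0.5 × 181 = 91.

n₁ = 181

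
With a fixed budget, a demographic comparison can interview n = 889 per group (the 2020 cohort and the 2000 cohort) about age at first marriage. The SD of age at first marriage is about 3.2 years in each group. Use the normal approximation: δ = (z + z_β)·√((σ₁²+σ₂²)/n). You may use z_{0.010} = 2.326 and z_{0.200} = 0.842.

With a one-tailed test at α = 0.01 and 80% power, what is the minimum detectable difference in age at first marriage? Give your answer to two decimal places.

δ = (z_α + z_β) · √((σ₁²+σ₂²)/n)
  = (2.326 + 0.842) · √(20.48/889)
  = 3.168 · √0.02304
  = 3.168 · 0.1518
  = 0.4808

Minimum detectable difference ≈ 0.48 years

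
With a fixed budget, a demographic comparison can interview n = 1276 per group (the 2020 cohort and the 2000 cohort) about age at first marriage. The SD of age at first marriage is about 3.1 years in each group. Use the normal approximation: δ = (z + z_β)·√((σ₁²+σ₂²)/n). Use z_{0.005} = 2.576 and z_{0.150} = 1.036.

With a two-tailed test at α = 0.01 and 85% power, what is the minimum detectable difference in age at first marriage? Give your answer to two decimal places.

Minimum detectable difference ≈ 0.44 years

δ = (z_{α/2} + z_β) · √((σ₁²+σ₂²)/n)
  = (2.576 + 1.036) · √(19.22/1276)
  = 3.612 · √0.01506
  = 3.612 · 0.1227
  = 0.4433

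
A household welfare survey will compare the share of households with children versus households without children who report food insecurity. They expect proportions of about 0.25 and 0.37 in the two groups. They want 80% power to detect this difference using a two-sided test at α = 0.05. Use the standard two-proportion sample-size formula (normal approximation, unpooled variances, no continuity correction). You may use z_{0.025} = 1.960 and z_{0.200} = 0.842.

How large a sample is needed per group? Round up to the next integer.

n = 230 per group

n = (z_{α/2} + z_β)² · [p₁(1−p₁) + p₂(1−p₂)] / (p₁ − p₂)²
  = (1.960 + 0.842)² · (0.25·0.75 + 0.37·0.63) / (-0.12)²
  = (2.802)² · (0.1875 + 0.2331) / 0.0144
  = 7.8512 · 0.4206 / 0.0144
  = 229.32
Round up → n = 230 per group.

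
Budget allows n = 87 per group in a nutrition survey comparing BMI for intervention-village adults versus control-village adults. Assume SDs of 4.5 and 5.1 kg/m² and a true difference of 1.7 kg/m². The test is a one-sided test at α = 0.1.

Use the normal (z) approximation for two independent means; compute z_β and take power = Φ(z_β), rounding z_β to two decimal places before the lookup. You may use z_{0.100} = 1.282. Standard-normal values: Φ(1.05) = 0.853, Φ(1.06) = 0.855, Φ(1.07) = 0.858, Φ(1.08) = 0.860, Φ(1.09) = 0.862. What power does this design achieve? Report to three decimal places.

z_β = δ·√(n/(σ₁²+σ₂²)) − z_α
    = 1.7 · √(87/46.26) − 1.282
    = 1.7 · 1.37138 − 1.282
    = 2.3313 − 1.282 = 1.0493 → 1.05
Power = Φ(1.05) = 0.853.

Power ≈ 0.853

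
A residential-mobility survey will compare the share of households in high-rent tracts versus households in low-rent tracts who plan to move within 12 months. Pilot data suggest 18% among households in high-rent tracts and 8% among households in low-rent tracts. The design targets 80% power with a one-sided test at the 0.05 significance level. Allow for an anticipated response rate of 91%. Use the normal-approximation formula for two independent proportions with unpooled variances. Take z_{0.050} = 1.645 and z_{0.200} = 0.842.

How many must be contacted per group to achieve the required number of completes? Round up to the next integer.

n = 151 per group

n = (z_α + z_β)² · [p₁(1−p₁) + p₂(1−p₂)] / (p₁ − p₂)²
  = (1.645 + 0.842)² · (0.18·0.82 + 0.08·0.92) / (0.10)²
  = (2.487)² · (0.1476 + 0.0736) / 0.0100
  = 6.1852 · 0.2212 / 0.0100
  = 136.82
Adjust for 91% response: 136.82 / 0.91 = 150.35.
Round up → n = 151 per group.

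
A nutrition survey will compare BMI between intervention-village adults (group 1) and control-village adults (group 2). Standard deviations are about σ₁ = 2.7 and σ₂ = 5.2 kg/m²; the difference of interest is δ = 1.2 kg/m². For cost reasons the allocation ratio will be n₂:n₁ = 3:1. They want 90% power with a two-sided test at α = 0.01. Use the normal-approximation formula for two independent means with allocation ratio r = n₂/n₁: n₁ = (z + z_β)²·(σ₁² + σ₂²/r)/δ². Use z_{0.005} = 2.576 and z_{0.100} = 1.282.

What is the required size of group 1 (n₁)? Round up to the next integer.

n₁ = (z_{α/2} + z_β)² · (σ₁² + σ₂²/r) / δ²
   = (2.576 + 1.282)² · (2.7² + 5.2²/3) / 1.2²
   = 14.8842 · (7.29 + 9.0133) / 1.44
   = 14.8842 · 16.3033 / 1.44
   = 168.51
Round up → n₁ = 169; n₂ = r·n₁ = 3 × 169 = 507.

n₁ = 169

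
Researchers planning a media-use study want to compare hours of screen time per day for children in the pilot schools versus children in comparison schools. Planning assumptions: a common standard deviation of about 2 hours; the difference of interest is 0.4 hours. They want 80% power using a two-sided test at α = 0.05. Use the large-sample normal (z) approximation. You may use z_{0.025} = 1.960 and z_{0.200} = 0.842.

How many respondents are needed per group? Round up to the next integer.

n = 393 per group

n = (z_{α/2} + z_β)² · (σ₁² + σ₂²) / δ²
  = (1.960 + 0.842)² · (2·2² = 8) / 0.4²
  = 7.8512 · 8 / 0.16
  = 392.56
Round up → n = 393 per group.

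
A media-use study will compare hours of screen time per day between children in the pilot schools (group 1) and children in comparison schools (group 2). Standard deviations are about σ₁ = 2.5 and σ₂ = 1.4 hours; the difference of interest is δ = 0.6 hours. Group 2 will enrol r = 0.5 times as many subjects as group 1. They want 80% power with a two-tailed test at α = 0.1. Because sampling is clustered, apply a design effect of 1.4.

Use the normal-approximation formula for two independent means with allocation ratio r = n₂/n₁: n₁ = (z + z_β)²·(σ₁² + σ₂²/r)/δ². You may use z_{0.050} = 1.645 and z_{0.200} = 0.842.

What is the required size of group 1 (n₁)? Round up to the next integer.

n₁ = 245

n₁ = (z_{α/2} + z_β)² · (σ₁² + σ₂²/r) / δ²
   = (1.645 + 0.842)² · (2.5² + 1.4²/0.5) / 0.6²
   = 6.1852 · (6.25 + 3.92) / 0.36
   = 6.1852 · 10.17 / 0.36
   = 174.73
Design effect: 1.4 × 174.73 = 244.62.
Round up → n₁ = 245; n₂ = r·n₁ = 0.5 × 245 = 123.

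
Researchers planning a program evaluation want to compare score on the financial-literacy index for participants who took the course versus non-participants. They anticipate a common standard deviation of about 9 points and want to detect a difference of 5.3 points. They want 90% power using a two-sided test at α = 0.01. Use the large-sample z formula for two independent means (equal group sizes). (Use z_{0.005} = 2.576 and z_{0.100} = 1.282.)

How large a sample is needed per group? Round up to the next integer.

n = 86 per group

n = (z_{α/2} + z_β)² · (σ₁² + σ₂²) / δ²
  = (2.576 + 1.282)² · (2·9² = 162) / 5.3²
  = 14.8842 · 162 / 28.09
  = 85.84
Round up → n = 86 per group.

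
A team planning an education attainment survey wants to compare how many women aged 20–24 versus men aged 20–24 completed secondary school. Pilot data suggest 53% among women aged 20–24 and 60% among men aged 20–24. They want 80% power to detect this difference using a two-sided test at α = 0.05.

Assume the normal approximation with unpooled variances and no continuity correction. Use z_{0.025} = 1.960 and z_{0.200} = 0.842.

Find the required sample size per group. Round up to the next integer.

n = (z_{α/2} + z_β)² · [p₁(1−p₁) + p₂(1−p₂)] / (p₁ − p₂)²
  = (1.960 + 0.842)² · (0.53·0.47 + 0.60·0.40) / (-0.07)²
  = (2.802)² · (0.2491 + 0.2400) / 0.0049
  = 7.8512 · 0.4891 / 0.0049
  = 783.68
Round up → n = 784 per group.

n = 784 per group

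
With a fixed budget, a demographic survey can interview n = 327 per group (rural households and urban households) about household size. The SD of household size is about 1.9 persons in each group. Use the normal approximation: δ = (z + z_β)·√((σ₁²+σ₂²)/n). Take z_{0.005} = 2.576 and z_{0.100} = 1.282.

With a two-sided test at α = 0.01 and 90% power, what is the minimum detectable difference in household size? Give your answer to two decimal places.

δ = (z_{α/2} + z_β) · √((σ₁²+σ₂²)/n)
  = (2.576 + 1.282) · √(7.22/327)
  = 3.858 · √0.02208
  = 3.858 · 0.1486
  = 0.5733

Minimum detectable difference ≈ 0.57 persons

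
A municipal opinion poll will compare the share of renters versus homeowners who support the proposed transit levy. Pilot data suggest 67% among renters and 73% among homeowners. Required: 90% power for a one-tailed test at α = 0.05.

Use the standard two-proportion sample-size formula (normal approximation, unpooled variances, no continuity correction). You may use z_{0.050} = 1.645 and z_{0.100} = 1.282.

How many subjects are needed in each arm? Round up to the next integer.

n = 996 per group

n = (z_α + z_β)² · [p₁(1−p₁) + p₂(1−p₂)] / (p₁ − p₂)²
  = (1.645 + 1.282)² · (0.67·0.33 + 0.73·0.27) / (-0.06)²
  = (2.927)² · (0.2211 + 0.1971) / 0.0036
  = 8.5673 · 0.4182 / 0.0036
  = 995.24
Round up → n = 996 per group.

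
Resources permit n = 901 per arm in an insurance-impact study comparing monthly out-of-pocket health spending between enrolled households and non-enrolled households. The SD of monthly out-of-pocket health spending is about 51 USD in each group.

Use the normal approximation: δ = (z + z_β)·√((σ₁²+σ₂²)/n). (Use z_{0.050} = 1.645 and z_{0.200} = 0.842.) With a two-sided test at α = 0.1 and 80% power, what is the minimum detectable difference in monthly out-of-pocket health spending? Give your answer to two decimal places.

Minimum detectable difference ≈ 5.98 USD

δ = (z_{α/2} + z_β) · √((σ₁²+σ₂²)/n)
  = (1.645 + 0.842) · √(5202/901)
  = 2.487 · √5.7736
  = 2.487 · 2.4028
  = 5.9758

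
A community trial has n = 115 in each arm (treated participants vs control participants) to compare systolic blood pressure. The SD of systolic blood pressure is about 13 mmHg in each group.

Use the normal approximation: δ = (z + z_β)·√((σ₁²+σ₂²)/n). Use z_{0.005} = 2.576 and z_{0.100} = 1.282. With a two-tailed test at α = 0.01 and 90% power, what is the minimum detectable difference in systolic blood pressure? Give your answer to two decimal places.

Minimum detectable difference ≈ 6.61 mmHg

δ = (z_{α/2} + z_β) · √((σ₁²+σ₂²)/n)
  = (2.576 + 1.282) · √(338/115)
  = 3.858 · √2.9391
  = 3.858 · 1.7144
  = 6.6141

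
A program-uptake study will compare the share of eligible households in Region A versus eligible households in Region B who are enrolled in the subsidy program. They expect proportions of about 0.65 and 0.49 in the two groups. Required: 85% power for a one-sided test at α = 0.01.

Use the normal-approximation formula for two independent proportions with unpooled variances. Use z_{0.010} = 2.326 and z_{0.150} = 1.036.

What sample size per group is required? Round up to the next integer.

n = 211 per group

n = (z_α + z_β)² · [p₁(1−p₁) + p₂(1−p₂)] / (p₁ − p₂)²
  = (2.326 + 1.036)² · (0.65·0.35 + 0.49·0.51) / (0.16)²
  = (3.362)² · (0.2275 + 0.2499) / 0.0256
  = 11.3030 · 0.4774 / 0.0256
  = 210.78
Round up → n = 211 per group.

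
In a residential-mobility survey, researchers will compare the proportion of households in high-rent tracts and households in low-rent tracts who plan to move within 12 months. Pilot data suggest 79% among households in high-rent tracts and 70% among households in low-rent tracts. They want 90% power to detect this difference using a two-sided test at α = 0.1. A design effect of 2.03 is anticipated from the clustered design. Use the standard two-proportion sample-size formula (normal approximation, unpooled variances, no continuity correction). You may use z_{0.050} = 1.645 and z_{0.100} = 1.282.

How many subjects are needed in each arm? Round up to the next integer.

n = 808 per group

n = (z_{α/2} + z_β)² · [p₁(1−p₁) + p₂(1−p₂)] / (p₁ − p₂)²
  = (1.645 + 1.282)² · (0.79·0.21 + 0.70·0.30) / (0.09)²
  = (2.927)² · (0.1659 + 0.2100) / 0.0081
  = 8.5673 · 0.3759 / 0.0081
  = 397.59
Design effect: 2.03 × 397.59 = 807.10.
Round up → n = 808 per group.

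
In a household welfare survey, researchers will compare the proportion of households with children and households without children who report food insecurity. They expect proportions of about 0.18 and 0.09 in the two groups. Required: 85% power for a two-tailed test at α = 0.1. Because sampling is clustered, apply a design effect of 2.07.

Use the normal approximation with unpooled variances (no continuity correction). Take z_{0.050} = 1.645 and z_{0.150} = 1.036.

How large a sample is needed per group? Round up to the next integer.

n = (z_{α/2} + z_β)² · [p₁(1−p₁) + p₂(1−p₂)] / (p₁ − p₂)²
  = (1.645 + 1.036)² · (0.18·0.82 + 0.09·0.91) / (0.09)²
  = (2.681)² · (0.1476 + 0.0819) / 0.0081
  = 7.1878 · 0.2295 / 0.0081
  = 203.65
Design effect: 2.07 × 203.65 = 421.56.
Round up → n = 422 per group.

n = 422 per group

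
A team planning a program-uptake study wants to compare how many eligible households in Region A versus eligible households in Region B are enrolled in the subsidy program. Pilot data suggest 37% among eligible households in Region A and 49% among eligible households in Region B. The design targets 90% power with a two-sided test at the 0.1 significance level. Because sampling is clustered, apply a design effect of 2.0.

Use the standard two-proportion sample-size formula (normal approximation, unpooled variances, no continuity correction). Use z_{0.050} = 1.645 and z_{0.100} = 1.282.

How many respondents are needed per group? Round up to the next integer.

n = 575 per group

n = (z_{α/2} + z_β)² · [p₁(1−p₁) + p₂(1−p₂)] / (p₁ − p₂)²
  = (1.645 + 1.282)² · (0.37·0.63 + 0.49·0.51) / (-0.12)²
  = (2.927)² · (0.2331 + 0.2499) / 0.0144
  = 8.5673 · 0.4830 / 0.0144
  = 287.36
Design effect: 2.0 × 287.36 = 574.72.
Round up → n = 575 per group.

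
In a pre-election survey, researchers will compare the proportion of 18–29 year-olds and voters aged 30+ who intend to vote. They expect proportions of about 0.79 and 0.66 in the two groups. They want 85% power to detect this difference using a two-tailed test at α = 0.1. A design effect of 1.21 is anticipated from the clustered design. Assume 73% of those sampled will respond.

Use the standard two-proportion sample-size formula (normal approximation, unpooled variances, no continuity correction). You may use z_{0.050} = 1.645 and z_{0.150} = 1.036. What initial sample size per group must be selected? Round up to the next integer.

n = 276 per group

n = (z_{α/2} + z_β)² · [p₁(1−p₁) + p₂(1−p₂)] / (p₁ − p₂)²
  = (1.645 + 1.036)² · (0.79·0.21 + 0.66·0.34) / (0.13)²
  = (2.681)² · (0.1659 + 0.2244) / 0.0169
  = 7.1878 · 0.3903 / 0.0169
  = 166.00
Design effect: 1.21 × 166.00 = 200.86.
Adjust for 73% response: 200.86 / 0.73 = 275.15.
Round up → n = 276 per group.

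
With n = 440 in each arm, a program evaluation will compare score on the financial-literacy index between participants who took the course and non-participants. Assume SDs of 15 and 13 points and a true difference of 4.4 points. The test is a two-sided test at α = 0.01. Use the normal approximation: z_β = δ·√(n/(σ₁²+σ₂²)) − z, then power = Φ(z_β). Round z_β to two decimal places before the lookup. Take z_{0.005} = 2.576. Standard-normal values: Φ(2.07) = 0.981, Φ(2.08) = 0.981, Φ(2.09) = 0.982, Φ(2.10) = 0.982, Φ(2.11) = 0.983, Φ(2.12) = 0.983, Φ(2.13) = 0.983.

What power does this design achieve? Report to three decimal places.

Power ≈ 0.981

z_β = δ·√(n/(σ₁²+σ₂²)) − z_{α/2}
    = 4.4 · √(440/394) − 2.576
    = 4.4 · 1.05676 − 2.576
    = 4.6498 − 2.576 = 2.0738 → 2.07
Power = Φ(2.07) = 0.981.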